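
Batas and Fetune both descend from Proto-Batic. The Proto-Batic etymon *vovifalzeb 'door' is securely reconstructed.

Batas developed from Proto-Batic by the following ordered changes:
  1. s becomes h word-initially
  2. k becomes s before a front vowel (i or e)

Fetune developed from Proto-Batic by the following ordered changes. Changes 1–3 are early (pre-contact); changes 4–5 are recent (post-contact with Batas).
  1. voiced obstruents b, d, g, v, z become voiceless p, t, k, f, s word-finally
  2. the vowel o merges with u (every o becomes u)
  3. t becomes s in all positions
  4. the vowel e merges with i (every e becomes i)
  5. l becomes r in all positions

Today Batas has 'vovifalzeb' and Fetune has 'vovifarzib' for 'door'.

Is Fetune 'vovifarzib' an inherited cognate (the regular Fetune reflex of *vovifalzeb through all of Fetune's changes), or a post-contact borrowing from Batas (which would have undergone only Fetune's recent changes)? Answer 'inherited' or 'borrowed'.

borrowed

If inherited, *vovifalzeb would pass through all of Fetune's changes:
Fetune: *vovifalzeb > vovifalzep > vuvifalzep > vuvifalzip > vuvifarzip  (by final devoicing, vowel merger, vowel merger, unconditioned shift)
If borrowed from Batas 'vovifalzeb' after the early changes, it would undergo only the recent ones:
  rule 4 (vowel merger): vovifalzeb → vovifalzib
  rule 5 (unconditioned shift): vovifalzib → vovifarzib
  ⇒ as a loan: vovifarzib
Fetune 'vovifarzib' matches the loan outcome 'vovifarzib', not the inherited 'vuvifarzip' — it skipped the early Fetune changes, so it was borrowed from Batas.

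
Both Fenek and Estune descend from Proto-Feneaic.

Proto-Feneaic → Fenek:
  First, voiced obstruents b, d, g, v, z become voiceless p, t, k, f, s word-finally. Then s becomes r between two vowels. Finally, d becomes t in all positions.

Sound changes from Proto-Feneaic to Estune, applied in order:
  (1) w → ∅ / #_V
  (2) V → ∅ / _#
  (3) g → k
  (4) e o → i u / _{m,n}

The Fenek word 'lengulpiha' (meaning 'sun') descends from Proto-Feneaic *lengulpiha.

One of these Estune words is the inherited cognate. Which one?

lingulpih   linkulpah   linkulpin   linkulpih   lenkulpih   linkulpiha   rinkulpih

linkulpih

Estune: start from *lengulpiha.
  rule 1: no change — lengulpiha
  rule 2 (apocope): lengulpiha → lengulpih
  rule 3 (unconditioned shift): lengulpih → lenkulpih
  rule 4 (pre-nasal raising): lenkulpih → linkulpih
  ⇒ Estune linkulpih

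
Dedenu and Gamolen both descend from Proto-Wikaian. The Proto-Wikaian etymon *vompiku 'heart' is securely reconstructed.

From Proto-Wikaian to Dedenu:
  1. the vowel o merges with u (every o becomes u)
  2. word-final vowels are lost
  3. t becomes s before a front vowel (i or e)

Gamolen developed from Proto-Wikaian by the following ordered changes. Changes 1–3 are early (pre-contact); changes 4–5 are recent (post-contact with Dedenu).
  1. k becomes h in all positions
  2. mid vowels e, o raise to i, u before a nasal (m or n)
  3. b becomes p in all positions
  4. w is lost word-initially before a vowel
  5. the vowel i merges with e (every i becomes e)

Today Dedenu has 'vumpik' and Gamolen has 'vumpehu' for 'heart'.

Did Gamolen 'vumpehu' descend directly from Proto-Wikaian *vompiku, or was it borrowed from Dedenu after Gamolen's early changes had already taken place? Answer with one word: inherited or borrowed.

inherited

If inherited, *vompiku would pass through all of Gamolen's changes:
Gamolen: *vompiku > vompihu > vumpihu > vumpehu  (by unconditioned shift, pre-nasal raising, vowel merger)
If borrowed from Dedenu 'vumpik' after the early changes, it would undergo only the recent ones:
  rule 4 (glide loss): no change (vumpik)
  rule 5 (vowel merger): vumpik → vumpek
  ⇒ as a loan: vumpek
Gamolen 'vumpehu' matches the inherited outcome exactly, so it is an inherited cognate, not a loan.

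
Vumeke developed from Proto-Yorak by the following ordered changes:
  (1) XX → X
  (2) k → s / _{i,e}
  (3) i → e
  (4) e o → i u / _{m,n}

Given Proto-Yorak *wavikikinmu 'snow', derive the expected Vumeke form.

Vumeke: *wavikikinmu
  wavikikinmu (rule 1 does not apply)
  wavikikinmu → wavisisinmu   [palatalisation]
  wavisisinmu → wavesesenmu   [vowel merger]
  wavesesenmu → wavesesinmu   [pre-nasal raising]
  giving Vumeke wavesesinmu.

wavesesinmu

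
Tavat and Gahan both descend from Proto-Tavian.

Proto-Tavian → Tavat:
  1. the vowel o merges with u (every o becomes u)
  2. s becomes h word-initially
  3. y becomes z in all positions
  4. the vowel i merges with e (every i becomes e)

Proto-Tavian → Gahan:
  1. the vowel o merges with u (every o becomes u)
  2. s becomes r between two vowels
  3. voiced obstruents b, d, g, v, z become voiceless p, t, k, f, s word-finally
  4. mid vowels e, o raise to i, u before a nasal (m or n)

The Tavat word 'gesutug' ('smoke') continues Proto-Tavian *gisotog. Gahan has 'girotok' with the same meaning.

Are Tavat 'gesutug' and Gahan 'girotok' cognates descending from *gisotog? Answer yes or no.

Derive the expected Gahan reflex of *gisotog:
Gahan: *gisotog > gisutug > girutug > girutuk  (by vowel merger, rhotacism, final devoicing)
The regular Gahan reflex would be 'girutuk', but the attested form is 'girotok'. The correspondence is irregular, so they are not cognates (the Gahan form has a different source).

no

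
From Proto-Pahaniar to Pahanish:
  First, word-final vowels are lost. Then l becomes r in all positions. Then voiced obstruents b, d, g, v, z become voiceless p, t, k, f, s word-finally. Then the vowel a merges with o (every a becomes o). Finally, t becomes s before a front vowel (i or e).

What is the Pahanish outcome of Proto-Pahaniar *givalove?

givorof

Pahanish: *givalove > givalov > givarov > givarof > givorof  (by apocope, unconditioned shift, final devoicing, vowel merger)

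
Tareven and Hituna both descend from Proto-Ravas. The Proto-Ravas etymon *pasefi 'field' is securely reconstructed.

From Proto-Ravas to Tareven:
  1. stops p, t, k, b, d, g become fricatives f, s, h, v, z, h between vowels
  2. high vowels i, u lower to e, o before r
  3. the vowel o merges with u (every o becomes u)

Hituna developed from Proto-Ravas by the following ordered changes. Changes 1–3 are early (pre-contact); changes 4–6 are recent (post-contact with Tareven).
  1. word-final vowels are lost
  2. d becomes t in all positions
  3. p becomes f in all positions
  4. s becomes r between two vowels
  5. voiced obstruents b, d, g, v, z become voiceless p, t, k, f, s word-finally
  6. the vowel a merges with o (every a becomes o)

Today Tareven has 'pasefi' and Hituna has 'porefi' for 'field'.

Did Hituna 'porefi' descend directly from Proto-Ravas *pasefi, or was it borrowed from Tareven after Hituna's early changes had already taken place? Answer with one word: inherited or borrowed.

If inherited, *pasefi would pass through all of Hituna's changes:
Hituna: *pasefi
  pasefi → pasef   [apocope]
  pasef (rule 2 does not apply)
  pasef → fasef   [unconditioned shift]
  fasef → faref   [rhotacism]
  faref (rule 5 does not apply)
  faref → foref   [vowel merger]
  giving Hituna foref.
If borrowed from Tareven 'pasefi' after the early changes, it would undergo only the recent ones:
  rule 4 (rhotacism): pasefi → parefi
  rule 5 (final devoicing): no change (parefi)
  rule 6 (vowel merger): parefi → porefi
  ⇒ as a loan: porefi
Hituna 'porefi' matches the loan outcome 'porefi', not the inherited 'foref' — it skipped the early Hituna changes, so it was borrowed from Tareven.

borrowed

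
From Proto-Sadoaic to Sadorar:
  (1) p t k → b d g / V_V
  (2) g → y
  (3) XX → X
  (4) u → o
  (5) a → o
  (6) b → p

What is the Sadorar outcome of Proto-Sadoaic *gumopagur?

yomopoyor

Sadorar: start from *gumopagur.
  rule 1 (intervocalic voicing): gumopagur → gumobagur
  rule 2 (unconditioned shift): gumobagur → yumobayur
  rule 3: no change — yumobayur
  rule 4 (vowel merger): yumobayur → yomobayor
  rule 5 (vowel merger): yomobayor → yomoboyor
  rule 6 (unconditioned shift): yomoboyor → yomopoyor
  ⇒ Sadorar yomopoyor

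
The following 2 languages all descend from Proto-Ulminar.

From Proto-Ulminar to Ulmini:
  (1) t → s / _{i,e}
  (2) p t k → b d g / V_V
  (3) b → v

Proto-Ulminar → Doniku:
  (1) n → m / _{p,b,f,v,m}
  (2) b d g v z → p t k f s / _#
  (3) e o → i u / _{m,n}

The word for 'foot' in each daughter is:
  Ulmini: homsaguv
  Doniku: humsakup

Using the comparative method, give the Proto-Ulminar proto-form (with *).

*homsakub

Position 8: Ulmini has v, Doniku has p. Taking the neighbouring segments as reconstructed: Ulmini v could go back to *b or *v; Doniku p could go back to *p or *b — the one source consistent with every daughter is *b.
Position 2: Ulmini has o, Doniku has u. Ulmini preserves o here (none of its changes turn any other segment into o), so the proto-segment is *o.
Verify the candidate proto-form against each daughter:
Ulmini: *homsakub
  homsakub (rule 1 does not apply)
  homsakub → homsagub   [intervocalic voicing]
  homsagub → homsaguv   [unconditioned shift]
  giving Ulmini homsaguv.
Doniku: start from *homsakub.
  rule 1: no change — homsakub
  rule 2 (final devoicing): homsakub → homsakup
  rule 3 (pre-nasal raising): homsakup → humsakup
  ⇒ Doniku humsakup
Only *homsakub yields all of Ulmini homsaguv, Doniku humsakup.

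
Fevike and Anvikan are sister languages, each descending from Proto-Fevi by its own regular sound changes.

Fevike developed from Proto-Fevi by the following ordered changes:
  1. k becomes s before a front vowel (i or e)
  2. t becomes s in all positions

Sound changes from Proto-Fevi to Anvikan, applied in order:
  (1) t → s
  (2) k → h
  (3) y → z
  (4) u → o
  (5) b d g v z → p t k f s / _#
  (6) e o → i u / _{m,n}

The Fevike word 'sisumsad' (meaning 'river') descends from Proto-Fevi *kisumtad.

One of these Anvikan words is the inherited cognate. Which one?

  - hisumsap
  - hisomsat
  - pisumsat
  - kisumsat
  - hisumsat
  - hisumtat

Anvikan: start from *kisumtad.
  rule 1 (unconditioned shift): kisumtad → kisumsad
  rule 2 (unconditioned shift): kisumsad → hisumsad
  rule 3: no change — hisumsad
  rule 4 (vowel merger): hisumsad → hisomsad
  rule 5 (final devoicing): hisomsad → hisomsat
  rule 6 (pre-nasal raising): hisomsat → hisumsat
  ⇒ Anvikan hisumsat

hisumsat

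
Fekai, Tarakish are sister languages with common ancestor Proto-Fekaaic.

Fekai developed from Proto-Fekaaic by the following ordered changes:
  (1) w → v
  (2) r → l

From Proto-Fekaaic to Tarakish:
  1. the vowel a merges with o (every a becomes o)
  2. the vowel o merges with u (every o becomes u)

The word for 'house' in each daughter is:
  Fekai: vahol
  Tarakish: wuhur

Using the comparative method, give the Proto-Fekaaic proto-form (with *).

Position 2: Fekai has a, Tarakish has u. Fekai preserves a here (none of its changes turn any other segment into a), so the proto-segment is *a.
Position 5: Fekai has l, Tarakish has r. Tarakish preserves r here (none of its changes turn any other segment into r), so the proto-segment is *r.
This points to *wahor. Verify forward in each daughter:
Fekai: *wahor
  wahor → vahor   [unconditioned shift]
  vahor → vahol   [unconditioned shift]
  giving Fekai vahol.
Tarakish: start from *wahor.
  rule 1 (vowel merger): wahor → wohor
  rule 2 (vowel merger): wohor → wuhur
  ⇒ Tarakish wuhur
Only *wahor yields all of Fekai vahol, Tarakish wuhur.

*wahor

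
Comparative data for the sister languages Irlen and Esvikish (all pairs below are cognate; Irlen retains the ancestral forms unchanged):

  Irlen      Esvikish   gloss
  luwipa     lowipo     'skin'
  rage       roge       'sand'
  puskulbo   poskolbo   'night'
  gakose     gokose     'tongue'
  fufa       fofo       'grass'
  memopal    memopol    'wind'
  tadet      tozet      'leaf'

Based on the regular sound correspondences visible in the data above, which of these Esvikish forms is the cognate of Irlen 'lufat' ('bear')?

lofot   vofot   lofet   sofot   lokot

lofot

fufa ~ fofo — Irlen u corresponds to Esvikish o after a consonant, before a labial obstruent.
rage ~ roge, gakose ~ gokose — Irlen a corresponds to Esvikish o after a consonant, before a consonant other than r, m, n, p, b, f, v.
Applying these to Irlen 'lufat':
  lufat → lofat   (u→o after a consonant, before a labial obstruent)
  lofat → lofot   (a→o after a consonant, before a consonant other than r, m, n, p, b, f, v)
So the Esvikish cognate is 'lofot'.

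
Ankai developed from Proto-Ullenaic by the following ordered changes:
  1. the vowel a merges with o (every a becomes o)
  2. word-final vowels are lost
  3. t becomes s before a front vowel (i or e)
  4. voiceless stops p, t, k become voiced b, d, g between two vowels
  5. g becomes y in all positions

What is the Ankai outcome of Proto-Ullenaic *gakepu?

yoyep

Ankai: *gakepu > gokepu > gokep > gogep > yoyep  (by vowel merger, apocope, intervocalic voicing, unconditioned shift)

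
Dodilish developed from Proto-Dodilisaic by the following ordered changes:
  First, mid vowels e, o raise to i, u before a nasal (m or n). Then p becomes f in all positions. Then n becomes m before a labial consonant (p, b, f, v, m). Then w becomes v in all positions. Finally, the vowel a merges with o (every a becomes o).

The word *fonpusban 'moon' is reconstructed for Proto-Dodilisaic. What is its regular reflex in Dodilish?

fumfusbon

Dodilish: start from *fonpusban.
  rule 1 (pre-nasal raising): fonpusban → funpusban
  rule 2 (unconditioned shift): funpusban → funfusban
  rule 3 (nasal place assimilation): funfusban → fumfusban
  rule 4: no change — fumfusban
  rule 5 (vowel merger): fumfusban → fumfusbon
  ⇒ Dodilish fumfusbon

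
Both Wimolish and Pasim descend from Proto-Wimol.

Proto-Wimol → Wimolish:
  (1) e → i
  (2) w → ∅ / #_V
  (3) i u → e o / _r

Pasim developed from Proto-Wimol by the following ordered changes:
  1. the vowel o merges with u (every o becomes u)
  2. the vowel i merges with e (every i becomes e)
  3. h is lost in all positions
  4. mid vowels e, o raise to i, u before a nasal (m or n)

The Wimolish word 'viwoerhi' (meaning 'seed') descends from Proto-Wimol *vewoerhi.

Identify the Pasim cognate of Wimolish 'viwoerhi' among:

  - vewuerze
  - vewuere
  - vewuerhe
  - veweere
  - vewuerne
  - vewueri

vewuere

Pasim: start from *vewoerhi.
  rule 1 (vowel merger): vewoerhi → vewuerhi
  rule 2 (vowel merger): vewuerhi → vewuerhe
  rule 3 (h-loss): vewuerhe → vewuere
  rule 4: no change — vewuere
  ⇒ Pasim vewuere
The other candidates each miss or misapply at least one Pasim change.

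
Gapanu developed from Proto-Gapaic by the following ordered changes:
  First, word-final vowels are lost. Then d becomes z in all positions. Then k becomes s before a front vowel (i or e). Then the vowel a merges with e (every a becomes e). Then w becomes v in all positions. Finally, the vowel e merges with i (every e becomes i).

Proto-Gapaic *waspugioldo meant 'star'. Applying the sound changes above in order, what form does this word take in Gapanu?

vispugiolz

Gapanu: *waspugioldo > waspugiold > waspugiolz > wespugiolz > vespugiolz > vispugiolz  (by apocope, unconditioned shift, vowel merger, unconditioned shift, vowel merger)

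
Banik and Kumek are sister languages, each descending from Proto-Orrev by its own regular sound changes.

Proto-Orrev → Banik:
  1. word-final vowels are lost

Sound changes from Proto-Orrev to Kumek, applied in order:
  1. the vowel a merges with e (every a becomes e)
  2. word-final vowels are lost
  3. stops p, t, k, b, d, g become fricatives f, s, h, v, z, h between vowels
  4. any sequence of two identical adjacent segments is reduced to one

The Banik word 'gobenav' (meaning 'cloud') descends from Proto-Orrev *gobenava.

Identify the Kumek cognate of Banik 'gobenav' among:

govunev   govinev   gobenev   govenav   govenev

govenev

Kumek: *gobenava
  gobenava → gobeneve   [vowel merger]
  gobeneve → gobenev   [apocope]
  gobenev → govenev   [intervocalic lenition]
  govenev (rule 4 does not apply)
  giving Kumek govenev.
Among the options, 'govenev' alone shows every Kumek change applied in order.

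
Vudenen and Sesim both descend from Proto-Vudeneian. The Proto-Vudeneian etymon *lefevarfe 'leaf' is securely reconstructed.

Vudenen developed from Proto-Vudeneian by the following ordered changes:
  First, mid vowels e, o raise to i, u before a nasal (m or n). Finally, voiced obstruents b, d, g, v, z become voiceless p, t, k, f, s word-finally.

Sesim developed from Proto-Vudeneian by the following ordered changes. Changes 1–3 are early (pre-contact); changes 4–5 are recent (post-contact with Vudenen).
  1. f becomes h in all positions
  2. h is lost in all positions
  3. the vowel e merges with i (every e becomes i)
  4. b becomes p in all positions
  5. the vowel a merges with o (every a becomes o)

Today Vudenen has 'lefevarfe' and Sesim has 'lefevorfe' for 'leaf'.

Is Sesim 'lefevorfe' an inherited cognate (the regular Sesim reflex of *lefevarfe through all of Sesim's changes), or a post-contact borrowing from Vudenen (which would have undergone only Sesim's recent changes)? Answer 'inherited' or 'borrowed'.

If inherited, *lefevarfe would pass through all of Sesim's changes:
Sesim: *lefevarfe
  lefevarfe → lehevarhe   [unconditioned shift]
  lehevarhe → leevare   [h-loss]
  leevare → liivari   [vowel merger]
  liivari (rule 4 does not apply)
  liivari → liivori   [vowel merger]
  giving Sesim liivori.
If borrowed from Vudenen 'lefevarfe' after the early changes, it would undergo only the recent ones:
  rule 4 (unconditioned shift): no change (lefevarfe)
  rule 5 (vowel merger): lefevarfe → lefevorfe
  ⇒ as a loan: lefevorfe
Sesim 'lefevorfe' matches the loan outcome 'lefevorfe', not the inherited 'liivori' — it skipped the early Sesim changes, so it was borrowed from Vudenen.

borrowed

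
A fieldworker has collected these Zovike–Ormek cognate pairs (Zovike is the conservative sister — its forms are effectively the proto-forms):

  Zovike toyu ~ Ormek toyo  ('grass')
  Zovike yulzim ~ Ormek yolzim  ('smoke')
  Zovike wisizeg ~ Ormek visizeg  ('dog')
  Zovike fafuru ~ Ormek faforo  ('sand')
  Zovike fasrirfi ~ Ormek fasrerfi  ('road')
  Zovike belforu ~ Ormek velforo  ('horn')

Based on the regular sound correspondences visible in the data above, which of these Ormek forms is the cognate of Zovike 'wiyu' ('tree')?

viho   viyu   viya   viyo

viyo

wisizeg ~ visizeg — Zovike w corresponds to Ormek v word-initially before a front vowel.
toyu ~ toyo, fafuru ~ faforo — Zovike u corresponds to Ormek o word-finally.
Applying these to Zovike 'wiyu':
  wiyu → viyu   (w→v word-initially before a front vowel)
  viyu → viyo   (u→o word-finally)
So the Ormek cognate is 'viyo'.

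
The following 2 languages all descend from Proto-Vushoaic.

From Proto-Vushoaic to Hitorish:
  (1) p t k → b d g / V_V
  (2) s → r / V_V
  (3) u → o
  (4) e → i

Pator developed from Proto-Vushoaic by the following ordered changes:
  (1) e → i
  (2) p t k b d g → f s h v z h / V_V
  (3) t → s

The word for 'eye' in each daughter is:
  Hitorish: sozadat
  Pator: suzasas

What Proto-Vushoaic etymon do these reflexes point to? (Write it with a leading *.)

*suzatat

Position 5: Hitorish has d, Pator has s. Taking the neighbouring segments as reconstructed: Hitorish d could go back to *t or *d; Pator s could go back to *t or *s — the one source consistent with every daughter is *t.
Position 7: Hitorish has t, Pator has s. Hitorish preserves t here (none of its changes turn any other segment into t), so the proto-segment is *t.
Verify the candidate proto-form against each daughter:
Hitorish: *suzatat > suzadat > sozadat  (by intervocalic voicing, vowel merger)
Pator: *suzatat
  suzatat (rule 1 does not apply)
  suzatat → suzasat   [intervocalic lenition]
  suzasat → suzasas   [unconditioned shift]
  giving Pator suzasas.
*suzatat is the unique common source.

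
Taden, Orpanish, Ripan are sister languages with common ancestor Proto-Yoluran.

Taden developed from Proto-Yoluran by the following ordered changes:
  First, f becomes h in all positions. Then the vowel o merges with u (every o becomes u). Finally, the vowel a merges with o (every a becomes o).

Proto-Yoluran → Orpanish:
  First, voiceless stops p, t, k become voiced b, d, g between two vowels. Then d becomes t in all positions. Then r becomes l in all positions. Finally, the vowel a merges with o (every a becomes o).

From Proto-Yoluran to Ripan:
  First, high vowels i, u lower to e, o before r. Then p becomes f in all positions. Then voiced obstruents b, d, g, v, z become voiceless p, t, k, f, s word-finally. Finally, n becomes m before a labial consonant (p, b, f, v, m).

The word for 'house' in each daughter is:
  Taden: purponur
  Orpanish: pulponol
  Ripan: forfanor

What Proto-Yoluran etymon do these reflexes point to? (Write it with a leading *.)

Position 2: Taden has u, Orpanish has u, Ripan has o. Orpanish preserves u here (none of its changes turn any other segment into u), so the proto-segment is *u.
Position 7: Taden has u, Orpanish has o, Ripan has o. Taking the neighbouring segments as reconstructed: Taden u could go back to *o or *u; Orpanish o could go back to *a or *o; Ripan o could go back to *o or *u — the one source consistent with every daughter is *o.
This points to *purpanor. Verify forward in each daughter:
Taden: *purpanor
  purpanor (rule 1 does not apply)
  purpanor → purpanur   [vowel merger]
  purpanur → purponur   [vowel merger]
  giving Taden purponur.
Orpanish: *purpanor > pulpanol > pulponol  (by unconditioned shift, vowel merger)
Ripan: *purpanor
  purpanor → porpanor   [pre-rhotic lowering]
  porpanor → forfanor   [unconditioned shift]
  forfanor (rule 3 does not apply)
  forfanor (rule 4 does not apply)
  giving Ripan forfanor.
*purpanor is the unique common source.

*purpanor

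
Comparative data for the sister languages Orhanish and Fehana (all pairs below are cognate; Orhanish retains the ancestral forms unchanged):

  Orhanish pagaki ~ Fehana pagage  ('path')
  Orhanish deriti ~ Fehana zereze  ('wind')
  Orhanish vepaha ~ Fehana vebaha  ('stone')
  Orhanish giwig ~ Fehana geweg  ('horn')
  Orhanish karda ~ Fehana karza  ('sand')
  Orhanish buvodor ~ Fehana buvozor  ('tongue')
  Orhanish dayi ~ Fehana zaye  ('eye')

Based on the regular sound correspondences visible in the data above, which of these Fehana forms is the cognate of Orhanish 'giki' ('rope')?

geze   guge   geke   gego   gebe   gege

gege

deriti ~ zereze, giwig ~ geweg — Orhanish i corresponds to Fehana e after a consonant, before a consonant other than r, m, n, p, b, f, v.
pagaki ~ pagage — Orhanish k corresponds to Fehana g between vowels (before a front vowel).
pagaki ~ pagage, deriti ~ zereze — Orhanish i corresponds to Fehana e word-finally.
Applying these to Orhanish 'giki':
  giki → geki   (i→e after a consonant, before a consonant other than r, m, n, p, b, f, v)
  geki → gegi   (k→g between vowels (before a front vowel))
  gegi → gege   (i→e word-finally)
So the Fehana cognate is 'gege'.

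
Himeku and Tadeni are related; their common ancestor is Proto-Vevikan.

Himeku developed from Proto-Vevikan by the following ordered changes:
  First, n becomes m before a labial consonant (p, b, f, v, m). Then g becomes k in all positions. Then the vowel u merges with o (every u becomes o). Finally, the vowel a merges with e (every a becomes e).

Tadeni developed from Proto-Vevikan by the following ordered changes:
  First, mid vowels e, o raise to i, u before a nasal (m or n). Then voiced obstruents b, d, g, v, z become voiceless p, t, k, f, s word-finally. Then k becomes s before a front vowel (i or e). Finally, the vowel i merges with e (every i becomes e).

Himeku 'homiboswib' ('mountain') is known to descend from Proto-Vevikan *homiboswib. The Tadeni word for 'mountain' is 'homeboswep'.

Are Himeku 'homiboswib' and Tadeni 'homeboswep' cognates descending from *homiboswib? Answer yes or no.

no

Derive the expected Tadeni reflex of *homiboswib:
Tadeni: *homiboswib
  homiboswib → humiboswib   [pre-nasal raising]
  humiboswib → humiboswip   [final devoicing]
  humiboswip (rule 3 does not apply)
  humiboswip → humeboswep   [vowel merger]
  giving Tadeni humeboswep.
The regular Tadeni reflex would be 'humeboswep', but the attested form is 'homeboswep'. The correspondence is irregular, so they are not cognates (the Tadeni form has a different source).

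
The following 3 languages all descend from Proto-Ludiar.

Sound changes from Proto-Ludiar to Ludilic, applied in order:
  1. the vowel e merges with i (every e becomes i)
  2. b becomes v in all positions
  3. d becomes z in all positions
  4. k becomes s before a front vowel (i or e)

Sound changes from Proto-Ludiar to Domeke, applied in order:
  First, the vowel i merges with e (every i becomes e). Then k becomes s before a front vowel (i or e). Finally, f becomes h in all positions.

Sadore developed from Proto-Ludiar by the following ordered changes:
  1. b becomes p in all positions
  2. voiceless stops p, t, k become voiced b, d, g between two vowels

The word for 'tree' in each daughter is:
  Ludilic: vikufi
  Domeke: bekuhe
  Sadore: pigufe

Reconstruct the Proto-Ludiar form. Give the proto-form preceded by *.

*bikufe

Position 3: Ludilic has k, Domeke has k, Sadore has g. Ludilic preserves k here (none of its changes turn any other segment into k), so the proto-segment is *k.
Position 5: Ludilic has f, Domeke has h, Sadore has f. Ludilic preserves f here (none of its changes turn any other segment into f), so the proto-segment is *f.
Verify the candidate proto-form against each daughter:
Ludilic: *bikufe
  bikufe → bikufi   [vowel merger]
  bikufi → vikufi   [unconditioned shift]
  vikufi (rule 3 does not apply)
  vikufi (rule 4 does not apply)
  giving Ludilic vikufi.
Domeke: start from *bikufe.
  rule 1 (vowel merger): bikufe → bekufe
  rule 2: no change — bekufe
  rule 3 (unconditioned shift): bekufe → bekuhe
  ⇒ Domeke bekuhe
Sadore: *bikufe > pikufe > pigufe  (by unconditioned shift, intervocalic voicing)
*bikufe is the unique common source.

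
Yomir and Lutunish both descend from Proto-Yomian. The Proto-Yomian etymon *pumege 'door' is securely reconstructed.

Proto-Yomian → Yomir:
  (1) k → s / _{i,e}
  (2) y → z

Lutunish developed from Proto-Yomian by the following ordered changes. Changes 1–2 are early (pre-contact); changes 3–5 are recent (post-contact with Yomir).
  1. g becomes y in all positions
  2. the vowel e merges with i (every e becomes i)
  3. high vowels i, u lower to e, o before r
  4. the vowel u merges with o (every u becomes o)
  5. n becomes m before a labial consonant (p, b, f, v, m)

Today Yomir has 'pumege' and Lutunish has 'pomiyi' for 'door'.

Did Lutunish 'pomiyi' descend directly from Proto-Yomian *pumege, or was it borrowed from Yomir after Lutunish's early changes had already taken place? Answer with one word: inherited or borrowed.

inherited

If inherited, *pumege would pass through all of Lutunish's changes:
Lutunish: *pumege > pumeye > pumiyi > pomiyi  (by unconditioned shift, vowel merger, vowel merger)
If borrowed from Yomir 'pumege' after the early changes, it would undergo only the recent ones:
  rule 3 (pre-rhotic lowering): no change (pumege)
  rule 4 (vowel merger): pumege → pomege
  rule 5 (nasal place assimilation): no change (pomege)
  ⇒ as a loan: pomege
Lutunish 'pomiyi' matches the inherited outcome exactly, so it is an inherited cognate, not a loan.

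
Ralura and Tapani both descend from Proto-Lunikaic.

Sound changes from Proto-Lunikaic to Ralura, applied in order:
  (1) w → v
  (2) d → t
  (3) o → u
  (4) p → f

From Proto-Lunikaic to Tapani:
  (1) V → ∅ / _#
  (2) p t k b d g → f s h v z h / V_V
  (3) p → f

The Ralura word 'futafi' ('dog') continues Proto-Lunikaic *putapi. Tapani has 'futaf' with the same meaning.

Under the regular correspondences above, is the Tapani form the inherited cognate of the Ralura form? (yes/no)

Derive the expected Tapani reflex of *putapi:
Tapani: *putapi
  putapi → putap   [apocope]
  putap → pusap   [intervocalic lenition]
  pusap → fusaf   [unconditioned shift]
  giving Tapani fusaf.
The regular Tapani reflex would be 'fusaf', but the attested form is 'futaf'. The correspondence is irregular, so they are not cognates (the Tapani form has a different source).

no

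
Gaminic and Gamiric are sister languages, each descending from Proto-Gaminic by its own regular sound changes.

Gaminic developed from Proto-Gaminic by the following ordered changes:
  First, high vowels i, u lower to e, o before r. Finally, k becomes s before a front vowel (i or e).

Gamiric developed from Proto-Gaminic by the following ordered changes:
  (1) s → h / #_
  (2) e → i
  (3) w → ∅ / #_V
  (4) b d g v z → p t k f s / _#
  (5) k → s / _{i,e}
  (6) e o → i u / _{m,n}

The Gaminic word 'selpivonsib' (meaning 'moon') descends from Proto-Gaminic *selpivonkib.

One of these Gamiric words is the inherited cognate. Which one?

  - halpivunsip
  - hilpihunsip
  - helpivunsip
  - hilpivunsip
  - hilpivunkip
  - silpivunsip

Gamiric: *selpivonkib
  selpivonkib → helpivonkib   [debuccalisation]
  helpivonkib → hilpivonkib   [vowel merger]
  hilpivonkib (rule 3 does not apply)
  hilpivonkib → hilpivonkip   [final devoicing]
  hilpivonkip → hilpivonsip   [palatalisation]
  hilpivonsip → hilpivunsip   [pre-nasal raising]
  giving Gamiric hilpivunsip.
The other candidates each miss or misapply at least one Gamiric change.

hilpivunsip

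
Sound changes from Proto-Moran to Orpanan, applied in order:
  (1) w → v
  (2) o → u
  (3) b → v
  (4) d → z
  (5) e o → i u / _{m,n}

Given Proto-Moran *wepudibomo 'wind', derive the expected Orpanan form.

Orpanan: *wepudibomo > vepudibomo > vepudibumu > vepudivumu > vepuzivumu  (by unconditioned shift, vowel merger, unconditioned shift, unconditioned shift)

vepuzivumu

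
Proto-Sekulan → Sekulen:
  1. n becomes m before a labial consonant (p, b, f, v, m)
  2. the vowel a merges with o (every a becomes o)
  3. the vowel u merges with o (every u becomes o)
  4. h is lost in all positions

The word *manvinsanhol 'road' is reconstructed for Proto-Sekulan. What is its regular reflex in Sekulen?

Sekulen: start from *manvinsanhol.
  rule 1 (nasal place assimilation): manvinsanhol → mamvinsanhol
  rule 2 (vowel merger): mamvinsanhol → momvinsonhol
  rule 3: no change — momvinsonhol
  rule 4 (h-loss): momvinsonhol → momvinsonol
  ⇒ Sekulen momvinsonol

momvinsonol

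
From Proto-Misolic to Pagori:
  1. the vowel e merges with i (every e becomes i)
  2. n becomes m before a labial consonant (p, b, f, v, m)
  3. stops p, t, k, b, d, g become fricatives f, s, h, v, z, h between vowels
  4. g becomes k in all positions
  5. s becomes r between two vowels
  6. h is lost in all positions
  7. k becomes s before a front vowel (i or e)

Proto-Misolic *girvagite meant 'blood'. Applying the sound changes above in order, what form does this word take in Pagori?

Pagori: *girvagite > girvagiti > girvahisi > kirvahisi > kirvahiri > kirvairi > sirvairi  (by vowel merger, intervocalic lenition, unconditioned shift, rhotacism, h-loss, palatalisation)

sirvairi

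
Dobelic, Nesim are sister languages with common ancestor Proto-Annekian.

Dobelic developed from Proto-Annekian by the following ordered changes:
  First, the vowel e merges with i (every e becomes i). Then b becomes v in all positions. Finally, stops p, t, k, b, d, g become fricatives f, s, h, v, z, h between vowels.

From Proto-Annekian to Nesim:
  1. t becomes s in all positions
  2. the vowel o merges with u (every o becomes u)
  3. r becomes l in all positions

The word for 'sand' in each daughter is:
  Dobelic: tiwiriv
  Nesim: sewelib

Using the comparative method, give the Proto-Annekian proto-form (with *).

Position 4: Dobelic has i, Nesim has e. Nesim preserves e here (none of its changes turn any other segment into e), so the proto-segment is *e.
Position 1: Dobelic has t, Nesim has s. Dobelic preserves t here (none of its changes turn any other segment into t), so the proto-segment is *t.
Continuing position by position gives *tewerib; check it forward:
Dobelic: *tewerib
  tewerib → tiwirib   [vowel merger]
  tiwirib → tiwiriv   [unconditioned shift]
  tiwiriv (rule 3 does not apply)
  giving Dobelic tiwiriv.
Nesim: *tewerib
  tewerib → sewerib   [unconditioned shift]
  sewerib (rule 2 does not apply)
  sewerib → sewelib   [unconditioned shift]
  giving Nesim sewelib.
Only *tewerib yields all of Dobelic tiwiriv, Nesim sewelib.

*tewerib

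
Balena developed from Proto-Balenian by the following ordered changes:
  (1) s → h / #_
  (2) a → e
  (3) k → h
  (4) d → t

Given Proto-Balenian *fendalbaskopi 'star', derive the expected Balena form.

Balena: start from *fendalbaskopi.
  rule 1: no change — fendalbaskopi
  rule 2 (vowel merger): fendalbaskopi → fendelbeskopi
  rule 3 (unconditioned shift): fendelbeskopi → fendelbeshopi
  rule 4 (unconditioned shift): fendelbeshopi → fentelbeshopi
  ⇒ Balena fentelbeshopi

fentelbeshopi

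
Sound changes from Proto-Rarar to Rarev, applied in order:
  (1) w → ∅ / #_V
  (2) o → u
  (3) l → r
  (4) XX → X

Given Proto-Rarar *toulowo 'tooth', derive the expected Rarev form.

Rarev: start from *toulowo.
  rule 1: no change — toulowo
  rule 2 (vowel merger): toulowo → tuuluwu
  rule 3 (unconditioned shift): tuuluwu → tuuruwu
  rule 4 (degemination): tuuruwu → turuwu
  ⇒ Rarev turuwu

turuwu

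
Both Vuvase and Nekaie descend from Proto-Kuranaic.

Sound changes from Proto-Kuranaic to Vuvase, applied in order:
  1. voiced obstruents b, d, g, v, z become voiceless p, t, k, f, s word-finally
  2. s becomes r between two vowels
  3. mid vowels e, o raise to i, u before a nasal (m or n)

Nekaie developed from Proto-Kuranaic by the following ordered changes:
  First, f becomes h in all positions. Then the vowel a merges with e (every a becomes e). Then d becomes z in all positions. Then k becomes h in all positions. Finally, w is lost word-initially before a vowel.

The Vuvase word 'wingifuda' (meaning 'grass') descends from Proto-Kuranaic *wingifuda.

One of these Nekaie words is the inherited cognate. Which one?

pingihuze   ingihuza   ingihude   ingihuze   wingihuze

ingihuze

Nekaie: start from *wingifuda.
  rule 1 (unconditioned shift): wingifuda → wingihuda
  rule 2 (vowel merger): wingihuda → wingihude
  rule 3 (unconditioned shift): wingihude → wingihuze
  rule 4: no change — wingihuze
  rule 5 (glide loss): wingihuze → ingihuze
  ⇒ Nekaie ingihuze
The other candidates each miss or misapply at least one Nekaie change.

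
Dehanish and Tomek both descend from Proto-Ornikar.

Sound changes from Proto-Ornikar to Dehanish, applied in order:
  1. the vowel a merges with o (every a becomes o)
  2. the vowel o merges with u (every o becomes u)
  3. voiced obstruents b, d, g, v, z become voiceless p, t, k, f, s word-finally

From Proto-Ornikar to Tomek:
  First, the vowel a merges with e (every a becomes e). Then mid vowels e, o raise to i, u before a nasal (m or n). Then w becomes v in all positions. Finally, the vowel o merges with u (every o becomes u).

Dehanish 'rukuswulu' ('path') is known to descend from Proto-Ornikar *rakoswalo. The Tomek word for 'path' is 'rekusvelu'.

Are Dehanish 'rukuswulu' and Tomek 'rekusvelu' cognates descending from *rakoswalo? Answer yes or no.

Derive the expected Tomek reflex of *rakoswalo:
Tomek: *rakoswalo > rekoswelo > rekosvelo > rekusvelu  (by vowel merger, unconditioned shift, vowel merger)
Tomek 'rekusvelu' matches the regular reflex exactly, so the pair is cognate.

yes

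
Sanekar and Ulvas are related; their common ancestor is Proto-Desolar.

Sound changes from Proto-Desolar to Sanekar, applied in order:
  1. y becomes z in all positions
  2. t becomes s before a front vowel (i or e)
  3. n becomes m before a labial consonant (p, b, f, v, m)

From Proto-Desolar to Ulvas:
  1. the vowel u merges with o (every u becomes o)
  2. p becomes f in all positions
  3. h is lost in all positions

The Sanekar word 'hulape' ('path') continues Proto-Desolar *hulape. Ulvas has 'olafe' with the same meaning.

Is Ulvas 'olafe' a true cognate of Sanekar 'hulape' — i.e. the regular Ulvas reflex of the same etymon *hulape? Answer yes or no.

Derive the expected Ulvas reflex of *hulape:
Ulvas: *hulape
  hulape → holape   [vowel merger]
  holape → holafe   [unconditioned shift]
  holafe → olafe   [h-loss]
  giving Ulvas olafe.
Ulvas 'olafe' matches the regular reflex exactly, so the pair is cognate.

yes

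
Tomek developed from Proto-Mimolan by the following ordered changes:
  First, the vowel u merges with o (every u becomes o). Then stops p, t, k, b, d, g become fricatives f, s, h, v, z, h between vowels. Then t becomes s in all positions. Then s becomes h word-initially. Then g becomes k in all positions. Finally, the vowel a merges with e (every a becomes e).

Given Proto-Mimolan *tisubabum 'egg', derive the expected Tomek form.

hisovevom

Tomek: *tisubabum > tisobabom > tisovavom > sisovavom > hisovavom > hisovevom  (by vowel merger, intervocalic lenition, unconditioned shift, debuccalisation, vowel merger)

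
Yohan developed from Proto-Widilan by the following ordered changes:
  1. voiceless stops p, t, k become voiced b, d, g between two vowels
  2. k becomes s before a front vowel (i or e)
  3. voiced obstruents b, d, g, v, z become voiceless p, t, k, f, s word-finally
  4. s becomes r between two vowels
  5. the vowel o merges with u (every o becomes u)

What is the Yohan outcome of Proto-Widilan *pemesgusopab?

Yohan: *pemesgusopab > pemesgusobab > pemesgusobap > pemesgurobap > pemesgurubap  (by intervocalic voicing, final devoicing, rhotacism, vowel merger)

pemesgurubap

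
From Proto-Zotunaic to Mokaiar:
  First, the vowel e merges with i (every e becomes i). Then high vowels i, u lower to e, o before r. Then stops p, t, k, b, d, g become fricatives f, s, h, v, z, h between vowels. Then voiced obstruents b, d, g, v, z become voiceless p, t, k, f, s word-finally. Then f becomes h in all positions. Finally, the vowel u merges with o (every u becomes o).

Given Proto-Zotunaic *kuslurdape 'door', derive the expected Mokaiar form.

Mokaiar: *kuslurdape
  kuslurdape → kuslurdapi   [vowel merger]
  kuslurdapi → kuslordapi   [pre-rhotic lowering]
  kuslordapi → kuslordafi   [intervocalic lenition]
  kuslordafi (rule 4 does not apply)
  kuslordafi → kuslordahi   [unconditioned shift]
  kuslordahi → koslordahi   [vowel merger]
  giving Mokaiar koslordahi.

koslordahi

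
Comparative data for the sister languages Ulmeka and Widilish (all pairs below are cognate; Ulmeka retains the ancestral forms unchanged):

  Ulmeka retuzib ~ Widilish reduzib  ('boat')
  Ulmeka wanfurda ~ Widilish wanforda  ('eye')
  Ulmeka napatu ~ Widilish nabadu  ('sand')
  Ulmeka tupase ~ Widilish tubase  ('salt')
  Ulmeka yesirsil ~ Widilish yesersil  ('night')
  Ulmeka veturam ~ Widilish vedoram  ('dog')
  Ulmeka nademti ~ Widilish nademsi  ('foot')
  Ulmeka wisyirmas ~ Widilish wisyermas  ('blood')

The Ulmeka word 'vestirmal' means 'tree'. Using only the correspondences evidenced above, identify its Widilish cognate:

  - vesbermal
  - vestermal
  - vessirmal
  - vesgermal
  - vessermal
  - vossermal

nademti ~ nademsi — Ulmeka t corresponds to Widilish s after a consonant, before a front vowel.
yesirsil ~ yesersil, wisyirmas ~ wisyermas — Ulmeka i corresponds to Widilish e after a consonant, before r.
Applying these to Ulmeka 'vestirmal':
  vestirmal → vessirmal   (t→s after a consonant, before a front vowel)
  vessirmal → vessermal   (i→e after a consonant, before r)
So the Widilish cognate is 'vessermal'.

vessermal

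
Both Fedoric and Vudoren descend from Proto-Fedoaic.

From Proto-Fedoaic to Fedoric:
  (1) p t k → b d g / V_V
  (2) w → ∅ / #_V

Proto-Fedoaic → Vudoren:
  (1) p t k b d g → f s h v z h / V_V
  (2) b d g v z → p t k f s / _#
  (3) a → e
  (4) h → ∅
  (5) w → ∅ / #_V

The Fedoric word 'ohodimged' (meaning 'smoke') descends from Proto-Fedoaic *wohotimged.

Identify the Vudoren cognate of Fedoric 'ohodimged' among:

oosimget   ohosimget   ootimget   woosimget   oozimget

Vudoren: start from *wohotimged.
  rule 1 (intervocalic lenition): wohotimged → wohosimged
  rule 2 (final devoicing): wohosimged → wohosimget
  rule 3: no change — wohosimget
  rule 4 (h-loss): wohosimget → woosimget
  rule 5 (glide loss): woosimget → oosimget
  ⇒ Vudoren oosimget

oosimget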